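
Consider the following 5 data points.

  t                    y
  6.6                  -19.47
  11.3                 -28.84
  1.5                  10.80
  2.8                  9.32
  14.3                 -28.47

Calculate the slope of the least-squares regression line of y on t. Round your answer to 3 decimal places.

n = 5, Σx = 36.5, Σy = -56.66, Σxy = -819.219, Σx² = 385.83
Sxx = Σx² − (Σx)²/n = 385.83 − 266.45 = 119.38
Sxy = Σxy − (Σx)(Σy)/n = -819.219 − (-413.618) = -405.601
b = Sxy/Sxx = -405.601/119.38 = -3.397562

-3.398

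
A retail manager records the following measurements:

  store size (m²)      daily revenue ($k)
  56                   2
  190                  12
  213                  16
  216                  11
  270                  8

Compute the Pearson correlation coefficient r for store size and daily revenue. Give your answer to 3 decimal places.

n = 5, Σx = 945, Σy = 49, Σxy = 10336, Σx² = 204161, Σy² = 589
Sxx = Σx² − (Σx)²/n = 204161 − 178605 = 25556
Sxy = Σxy − (Σx)(Σy)/n = 10336 − 9261 = 1075
Syy = Σy² − (Σy)²/n = 589 − 480.2 = 108.8
r = Sxy/√(Sxx·Syy) = 1075/√(2780492.8) = 1075/1667.480974 = 0.644685

0.645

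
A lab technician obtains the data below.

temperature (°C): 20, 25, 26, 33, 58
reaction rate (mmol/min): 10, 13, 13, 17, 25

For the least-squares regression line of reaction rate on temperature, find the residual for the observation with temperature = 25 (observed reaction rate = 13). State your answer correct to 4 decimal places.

0.2351

n = 5, Σx = 162, Σy = 78, Σxy = 2874, Σx² = 6154
Sxx = Σx² − (Σx)²/n = 6154 − 5248.8 = 905.2
Sxy = Σxy − (Σx)(Σy)/n = 2874 − 2527.2 = 346.8
b = Sxy/Sxx = 346.8/905.2 = 0.383120
a = ȳ − b·x̄ = 15.6 − 0.383120·32.4 = 3.186920
ŷ(25) = 3.186920 + 0.383120·25 = 12.764914
residual = y − ŷ = 13 − 12.764914 = 0.235086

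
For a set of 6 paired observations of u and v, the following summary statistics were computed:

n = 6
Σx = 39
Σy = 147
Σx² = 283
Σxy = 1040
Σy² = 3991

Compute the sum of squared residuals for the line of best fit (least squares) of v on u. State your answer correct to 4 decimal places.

Sxx = Σx² − (Σx)²/n = 283 − 253.5 = 29.5
Sxy = Σxy − (Σx)(Σy)/n = 1040 − 955.5 = 84.5
Syy = Σy² − (Σy)²/n = 3991 − 3601.5 = 389.5
b = Sxy/Sxx = 84.5/29.5 = 2.864407
SSE = Syy − b·Sxy = 389.5 − 2.864407·84.5 = 147.457627

147.4576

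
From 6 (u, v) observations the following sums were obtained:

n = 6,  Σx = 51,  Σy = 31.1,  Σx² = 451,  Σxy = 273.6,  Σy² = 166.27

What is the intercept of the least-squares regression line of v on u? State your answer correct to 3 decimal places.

Sxx = Σx² − (Σx)²/n = 451 − 433.5 = 17.5
Sxy = Σxy − (Σx)(Σy)/n = 273.6 − 264.35 = 9.25
b = Sxy/Sxx = 9.25/17.5 = 0.528571
a = ȳ − b·x̄ = 5.183333 − 0.528571·8.5 = 0.690476

0.690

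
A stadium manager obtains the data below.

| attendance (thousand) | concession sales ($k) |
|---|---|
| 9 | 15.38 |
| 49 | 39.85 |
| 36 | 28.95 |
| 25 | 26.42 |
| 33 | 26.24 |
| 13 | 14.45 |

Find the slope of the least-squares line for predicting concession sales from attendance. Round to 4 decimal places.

0.6115

n = 6, Σx = 165, Σy = 151.29, Σxy = 4847.54, Σx² = 5661
Sxx = Σx² − (Σx)²/n = 5661 − 4537.5 = 1123.5
Sxy = Σxy − (Σx)(Σy)/n = 4847.54 − 4160.475 = 687.065
b = Sxy/Sxx = 687.065/1123.5 = 0.611540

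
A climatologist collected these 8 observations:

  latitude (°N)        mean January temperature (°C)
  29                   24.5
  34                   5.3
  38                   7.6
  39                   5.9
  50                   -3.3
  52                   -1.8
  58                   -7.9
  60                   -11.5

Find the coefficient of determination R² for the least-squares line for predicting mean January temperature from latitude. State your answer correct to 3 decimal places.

0.863

n = 8, Σx = 360, Σy = 18.8, Σxy = 2.8, Σx² = 17130, Σy² = 929.7
Sxx = Σx² − (Σx)²/n = 17130 − 16200 = 930
Sxy = Σxy − (Σx)(Σy)/n = 2.8 − 846 = -843.2
Syy = Σy² − (Σy)²/n = 929.7 − 44.18 = 885.52
R² = Sxy²/(Sxx·Syy) = (-843.2)²/(930·885.52) = 0.863336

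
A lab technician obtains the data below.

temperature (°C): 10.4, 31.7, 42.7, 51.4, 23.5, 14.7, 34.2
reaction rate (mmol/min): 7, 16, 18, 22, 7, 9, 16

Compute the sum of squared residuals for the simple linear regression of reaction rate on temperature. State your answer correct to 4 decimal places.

23.2083

n = 7, Σx = 208.6, Σy = 95, Σxy = 3323.4, Σx² = 7516.28, Σy² = 1499
Sxx = Σx² − (Σx)²/n = 7516.28 − 6216.28 = 1300
Sxy = Σxy − (Σx)(Σy)/n = 3323.4 − 2831 = 492.4
Syy = Σy² − (Σy)²/n = 1499 − 1289.285714 = 209.714286
b = Sxy/Sxx = 492.4/1300 = 0.378769
SSE = Syy − b·Sxy = 209.714286 − 0.378769·492.4 = 23.208316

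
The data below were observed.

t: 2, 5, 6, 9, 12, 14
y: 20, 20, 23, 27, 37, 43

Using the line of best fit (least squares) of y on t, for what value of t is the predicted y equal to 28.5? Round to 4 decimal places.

n = 6, Σx = 48, Σy = 170, Σxy = 1567, Σx² = 486
Sxx = Σx² − (Σx)²/n = 486 − 384 = 102
Sxy = Σxy − (Σx)(Σy)/n = 1567 − 1360 = 207
b = Sxy/Sxx = 207/102 = 2.029412
a = ȳ − b·x̄ = 28.333333 − 2.029412·8 = 12.098039
Set a + b·x = 28.5: x = (28.5 − 12.098039) / 2.029412 = 8.082126

8.0821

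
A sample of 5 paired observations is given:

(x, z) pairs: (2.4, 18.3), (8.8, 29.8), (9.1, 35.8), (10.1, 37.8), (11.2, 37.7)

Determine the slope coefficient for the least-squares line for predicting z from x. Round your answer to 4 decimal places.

n = 5, Σx = 41.6, Σy = 159.4, Σxy = 1435.96, Σx² = 393.46
Sxx = Σx² − (Σx)²/n = 393.46 − 346.112 = 47.348
Sxy = Σxy − (Σx)(Σy)/n = 1435.96 − 1326.208 = 109.752
b = Sxy/Sxx = 109.752/47.348 = 2.317986

2.3180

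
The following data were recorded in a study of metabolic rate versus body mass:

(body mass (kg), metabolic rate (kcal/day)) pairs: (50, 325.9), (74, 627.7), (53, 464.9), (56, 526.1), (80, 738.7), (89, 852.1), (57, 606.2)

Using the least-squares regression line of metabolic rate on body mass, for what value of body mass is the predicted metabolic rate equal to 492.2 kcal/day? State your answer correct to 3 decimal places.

n = 7, Σx = 459, Σy = 4141.6, Σxy = 286332.4, Σx² = 31491
Sxx = Σx² − (Σx)²/n = 31491 − 30097.285714 = 1393.714286
Sxy = Σxy − (Σx)(Σy)/n = 286332.4 − 271570.628571 = 14761.771429
b = Sxy/Sxx = 14761.771429/1393.714286 = 10.591677
a = ȳ − b·x̄ = 591.657143 − 10.591677·65.571429 = -102.854244
Set a + b·x = 492.2: x = (492.2 − (-102.854244)) / 10.591677 = 56.181306

56.181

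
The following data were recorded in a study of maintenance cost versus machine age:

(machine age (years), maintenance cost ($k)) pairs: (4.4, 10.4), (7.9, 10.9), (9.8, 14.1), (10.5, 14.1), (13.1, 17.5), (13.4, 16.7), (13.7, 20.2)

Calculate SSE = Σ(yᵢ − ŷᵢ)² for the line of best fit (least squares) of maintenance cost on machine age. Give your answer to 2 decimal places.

n = 7, Σx = 72.8, Σy = 103.9, Σxy = 1147.87, Σx² = 826.92, Σy² = 1617.77
Sxx = Σx² − (Σx)²/n = 826.92 − 757.12 = 69.8
Sxy = Σxy − (Σx)(Σy)/n = 1147.87 − 1080.56 = 67.31
Syy = Σy² − (Σy)²/n = 1617.77 − 1542.172857 = 75.597143
b = Sxy/Sxx = 67.31/69.8 = 0.964327
SSE = Syy − b·Sxy = 75.597143 − 0.964327·67.31 = 10.688316

10.69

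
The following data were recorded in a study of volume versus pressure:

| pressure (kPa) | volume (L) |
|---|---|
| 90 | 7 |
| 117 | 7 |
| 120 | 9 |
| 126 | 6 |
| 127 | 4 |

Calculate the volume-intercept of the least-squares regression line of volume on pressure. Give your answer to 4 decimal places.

n = 5, Σx = 580, Σy = 33, Σxy = 3793, Σx² = 68194
Sxx = Σx² − (Σx)²/n = 68194 − 67280 = 914
Sxy = Σxy − (Σx)(Σy)/n = 3793 − 3828 = -35
b = Sxy/Sxx = -35/914 = -0.038293
a = ȳ − b·x̄ = 6.6 − (-0.038293)·116 = 11.042013

11.0420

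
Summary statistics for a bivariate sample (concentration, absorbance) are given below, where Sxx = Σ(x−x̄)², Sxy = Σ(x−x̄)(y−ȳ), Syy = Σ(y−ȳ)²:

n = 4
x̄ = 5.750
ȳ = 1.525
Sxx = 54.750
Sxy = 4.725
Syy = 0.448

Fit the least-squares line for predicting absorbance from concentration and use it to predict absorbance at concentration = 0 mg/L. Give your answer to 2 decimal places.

1.03

b = Sxy/Sxx = 4.725/54.75 = 0.086301
a = ȳ − b·x̄ = 1.525 − 0.086301·5.75 = 1.028767
ŷ(0) = a + b·0 = 1.028767 + 0.086301·0 = 1.028767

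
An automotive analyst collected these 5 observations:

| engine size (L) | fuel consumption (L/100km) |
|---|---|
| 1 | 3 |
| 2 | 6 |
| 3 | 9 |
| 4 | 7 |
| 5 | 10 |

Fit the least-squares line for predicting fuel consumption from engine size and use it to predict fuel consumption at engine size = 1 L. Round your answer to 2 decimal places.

4.00

n = 5, Σx = 15, Σy = 35, Σxy = 120, Σx² = 55
Sxx = Σx² − (Σx)²/n = 55 − 45 = 10
Sxy = Σxy − (Σx)(Σy)/n = 120 − 105 = 15
b = Sxy/Sxx = 15/10 = 1.5
a = ȳ − b·x̄ = 7 − 1.5·3 = 2.5
ŷ(1) = a + b·1 = 2.5 + 1.5·1 = 4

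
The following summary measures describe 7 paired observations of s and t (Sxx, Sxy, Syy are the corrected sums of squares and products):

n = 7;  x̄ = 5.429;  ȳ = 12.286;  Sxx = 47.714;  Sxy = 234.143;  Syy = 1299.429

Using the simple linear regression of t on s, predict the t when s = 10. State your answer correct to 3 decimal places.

34.717

b = Sxy/Sxx = 234.143/47.714 = 4.907218
a = ȳ − b·x̄ = 12.286 − 4.907218·5.429 = -14.355287
ŷ(10) = a + b·10 = -14.355287 + 4.907218·10 = 34.716894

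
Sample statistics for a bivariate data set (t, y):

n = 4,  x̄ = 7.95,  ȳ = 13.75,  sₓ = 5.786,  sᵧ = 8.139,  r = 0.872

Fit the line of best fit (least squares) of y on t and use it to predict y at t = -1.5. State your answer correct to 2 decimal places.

b = r · sᵧ/sₓ = 0.872 · 8.139/5.786 = 1.226617
a = ȳ − b·x̄ = 13.75 − 1.226617·7.95 = 3.998392
ŷ(-1.5) = a + b·-1.5 = 3.998392 + 1.226617·(-1.5) = 2.158466

2.16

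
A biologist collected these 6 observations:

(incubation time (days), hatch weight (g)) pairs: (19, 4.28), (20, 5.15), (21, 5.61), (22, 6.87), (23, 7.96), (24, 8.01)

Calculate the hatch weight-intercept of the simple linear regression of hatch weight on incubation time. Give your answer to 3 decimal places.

n = 6, Σx = 129, Σy = 37.88, Σxy = 828.59, Σx² = 2791
Sxx = Σx² − (Σx)²/n = 2791 − 2773.5 = 17.5
Sxy = Σxy − (Σx)(Σy)/n = 828.59 − 814.42 = 14.17
b = Sxy/Sxx = 14.17/17.5 = 0.809714
a = ȳ − b·x̄ = 6.313333 − 0.809714·21.5 = -11.095524

-11.096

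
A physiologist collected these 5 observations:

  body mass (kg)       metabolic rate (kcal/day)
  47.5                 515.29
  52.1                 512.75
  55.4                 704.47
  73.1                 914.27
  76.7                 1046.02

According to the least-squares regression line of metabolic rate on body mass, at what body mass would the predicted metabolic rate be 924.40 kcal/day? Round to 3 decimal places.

n = 5, Σx = 304.8, Σy = 3692.8, Σxy = 237281.059, Σx² = 19266.32
Sxx = Σx² − (Σx)²/n = 19266.32 − 18580.608 = 685.712
Sxy = Σxy − (Σx)(Σy)/n = 237281.059 − 225113.088 = 12167.971
b = Sxy/Sxx = 12167.971/685.712 = 17.745017
a = ȳ − b·x̄ = 738.56 − 17.745017·60.96 = -343.176228
Set a + b·x = 924.40: x = (924.40 − (-343.176228)) / 17.745017 = 71.432799

71.433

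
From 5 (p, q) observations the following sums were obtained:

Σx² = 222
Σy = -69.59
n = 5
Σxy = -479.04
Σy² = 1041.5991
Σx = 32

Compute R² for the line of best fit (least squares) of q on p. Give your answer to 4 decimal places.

Sxx = Σx² − (Σx)²/n = 222 − 204.8 = 17.2
Sxy = Σxy − (Σx)(Σy)/n = -479.04 − (-445.376) = -33.664
Syy = Σy² − (Σy)²/n = 1041.5991 − 968.55362 = 73.04548
R² = Sxy²/(Sxx·Syy) = (-33.664)²/(17.2·73.04548) = 0.902006

0.9020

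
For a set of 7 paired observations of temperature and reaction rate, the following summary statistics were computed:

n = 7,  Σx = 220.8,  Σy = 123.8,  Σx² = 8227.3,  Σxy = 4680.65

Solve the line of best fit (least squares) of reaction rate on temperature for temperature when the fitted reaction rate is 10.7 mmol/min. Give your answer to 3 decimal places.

20.171

Sxx = Σx² − (Σx)²/n = 8227.3 − 6964.662857 = 1262.637143
Sxy = Σxy − (Σx)(Σy)/n = 4680.65 − 3905.005714 = 775.644286
b = Sxy/Sxx = 775.644286/1262.637143 = 0.614305
a = ȳ − b·x̄ = 17.685714 − 0.614305·31.542857 = -1.691220
Set a + b·x = 10.7: x = (10.7 − (-1.691220)) / 0.614305 = 20.171121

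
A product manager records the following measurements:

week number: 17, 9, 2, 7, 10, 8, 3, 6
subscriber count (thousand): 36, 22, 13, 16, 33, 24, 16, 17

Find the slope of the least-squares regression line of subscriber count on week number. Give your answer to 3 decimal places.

n = 8, Σx = 62, Σy = 177, Σxy = 1620, Σx² = 632
Sxx = Σx² − (Σx)²/n = 632 − 480.5 = 151.5
Sxy = Σxy − (Σx)(Σy)/n = 1620 − 1371.75 = 248.25
b = Sxy/Sxx = 248.25/151.5 = 1.638614

1.639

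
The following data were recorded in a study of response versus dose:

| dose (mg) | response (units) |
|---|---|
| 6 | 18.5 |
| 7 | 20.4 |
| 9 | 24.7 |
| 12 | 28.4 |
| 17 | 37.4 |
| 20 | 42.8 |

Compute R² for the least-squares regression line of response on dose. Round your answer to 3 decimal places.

0.998

n = 6, Σx = 71, Σy = 172.2, Σxy = 2308.7, Σx² = 999, Σy² = 5405.66
Sxx = Σx² − (Σx)²/n = 999 − 840.166667 = 158.833333
Sxy = Σxy − (Σx)(Σy)/n = 2308.7 − 2037.7 = 271
Syy = Σy² − (Σy)²/n = 5405.66 − 4942.14 = 463.52
R² = Sxy²/(Sxx·Syy) = (271)²/(158.833333·463.52) = 0.997536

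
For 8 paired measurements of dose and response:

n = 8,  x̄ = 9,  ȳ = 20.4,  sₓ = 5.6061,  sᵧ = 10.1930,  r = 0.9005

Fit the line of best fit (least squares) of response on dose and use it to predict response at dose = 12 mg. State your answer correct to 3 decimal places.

25.312

b = r · sᵧ/sₓ = 0.9005 · 10.193/5.6061 = 1.637287
a = ȳ − b·x̄ = 20.4 − 1.637287·9 = 5.664414
ŷ(12) = a + b·12 = 5.664414 + 1.637287·12 = 25.311862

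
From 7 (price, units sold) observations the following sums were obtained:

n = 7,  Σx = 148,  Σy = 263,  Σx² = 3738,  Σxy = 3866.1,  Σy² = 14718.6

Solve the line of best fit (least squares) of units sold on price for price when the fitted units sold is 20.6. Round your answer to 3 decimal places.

27.241

Sxx = Σx² − (Σx)²/n = 3738 − 3129.142857 = 608.857143
Sxy = Σxy − (Σx)(Σy)/n = 3866.1 − 5560.571429 = -1694.471429
b = Sxy/Sxx = -1694.471429/608.857143 = -2.783036
a = ȳ − b·x̄ = 37.571429 − (-2.783036)·21.142857 = 96.412764
Set a + b·x = 20.6: x = (20.6 − 96.412764) / (-2.783036) = 27.241028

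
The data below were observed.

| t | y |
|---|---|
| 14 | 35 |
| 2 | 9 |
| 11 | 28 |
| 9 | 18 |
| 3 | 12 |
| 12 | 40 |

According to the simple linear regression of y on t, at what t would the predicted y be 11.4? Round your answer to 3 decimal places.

3.307

n = 6, Σx = 51, Σy = 142, Σxy = 1494, Σx² = 555
Sxx = Σx² − (Σx)²/n = 555 − 433.5 = 121.5
Sxy = Σxy − (Σx)(Σy)/n = 1494 − 1207 = 287
b = Sxy/Sxx = 287/121.5 = 2.362140
a = ȳ − b·x̄ = 23.666667 − 2.362140·8.5 = 3.588477
Set a + b·x = 11.4: x = (11.4 − 3.588477) / 2.362140 = 3.306969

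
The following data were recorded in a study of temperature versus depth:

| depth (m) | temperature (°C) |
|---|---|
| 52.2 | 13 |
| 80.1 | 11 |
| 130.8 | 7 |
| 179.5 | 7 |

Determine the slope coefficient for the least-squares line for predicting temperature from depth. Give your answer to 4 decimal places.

n = 4, Σx = 442.6, Σy = 38, Σxy = 3731.8, Σx² = 58469.74
Sxx = Σx² − (Σx)²/n = 58469.74 − 48973.69 = 9496.05
Sxy = Σxy − (Σx)(Σy)/n = 3731.8 − 4204.7 = -472.9
b = Sxy/Sxx = -472.9/9496.05 = -0.049800

-0.0498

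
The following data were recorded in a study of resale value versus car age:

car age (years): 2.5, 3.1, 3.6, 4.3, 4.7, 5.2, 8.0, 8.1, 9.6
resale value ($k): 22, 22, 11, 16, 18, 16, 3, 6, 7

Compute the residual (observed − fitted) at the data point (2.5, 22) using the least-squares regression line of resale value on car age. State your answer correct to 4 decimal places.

n = 9, Σx = 49.1, Σy = 121, Σxy = 539.2, Σx² = 318.21
Sxx = Σx² − (Σx)²/n = 318.21 − 267.867778 = 50.342222
Sxy = Σxy − (Σx)(Σy)/n = 539.2 − 660.122222 = -120.922222
b = Sxy/Sxx = -120.922222/50.342222 = -2.402004
a = ȳ − b·x̄ = 13.444444 − (-2.402004)·5.455556 = 26.548711
ŷ(2.5) = 26.548711 + (-2.402004)·2.5 = 20.543701
residual = y − ŷ = 22 − 20.543701 = 1.456299

1.4563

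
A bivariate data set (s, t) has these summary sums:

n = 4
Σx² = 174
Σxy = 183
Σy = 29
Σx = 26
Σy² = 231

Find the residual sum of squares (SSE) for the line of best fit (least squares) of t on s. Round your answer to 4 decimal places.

14.7000

Sxx = Σx² − (Σx)²/n = 174 − 169 = 5
Sxy = Σxy − (Σx)(Σy)/n = 183 − 188.5 = -5.5
Syy = Σy² − (Σy)²/n = 231 − 210.25 = 20.75
b = Sxy/Sxx = -5.5/5 = -1.1
SSE = Syy − b·Sxy = 20.75 − (-1.1)·(-5.5) = 14.7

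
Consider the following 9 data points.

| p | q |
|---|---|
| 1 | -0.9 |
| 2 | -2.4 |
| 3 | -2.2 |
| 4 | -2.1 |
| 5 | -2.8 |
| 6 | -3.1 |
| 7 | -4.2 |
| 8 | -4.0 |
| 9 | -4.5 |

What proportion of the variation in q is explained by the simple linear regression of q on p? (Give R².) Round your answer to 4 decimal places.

n = 9, Σx = 45, Σy = -26.2, Σxy = -155.2, Σx² = 285, Σy² = 87.16
Sxx = Σx² − (Σx)²/n = 285 − 225 = 60
Sxy = Σxy − (Σx)(Σy)/n = -155.2 − (-131) = -24.2
Syy = Σy² − (Σy)²/n = 87.16 − 76.271111 = 10.888889
R² = Sxy²/(Sxx·Syy) = (-24.2)²/(60·10.888889) = 0.896388

0.8964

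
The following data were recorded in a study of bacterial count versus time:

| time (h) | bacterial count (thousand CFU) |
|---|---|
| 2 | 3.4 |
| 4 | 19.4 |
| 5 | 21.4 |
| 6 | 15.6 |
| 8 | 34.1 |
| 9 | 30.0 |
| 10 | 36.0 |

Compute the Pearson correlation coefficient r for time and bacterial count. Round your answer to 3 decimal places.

n = 7, Σx = 44, Σy = 159.9, Σxy = 1187.8, Σx² = 326, Σy² = 4448.05
Sxx = Σx² − (Σx)²/n = 326 − 276.571429 = 49.428571
Sxy = Σxy − (Σx)(Σy)/n = 1187.8 − 1005.085714 = 182.714286
Syy = Σy² − (Σy)²/n = 4448.05 − 3652.572857 = 795.477143
r = Sxy/√(Sxx·Syy) = 182.714286/√(39319.298776) = 182.714286/198.290945 = 0.921445

0.921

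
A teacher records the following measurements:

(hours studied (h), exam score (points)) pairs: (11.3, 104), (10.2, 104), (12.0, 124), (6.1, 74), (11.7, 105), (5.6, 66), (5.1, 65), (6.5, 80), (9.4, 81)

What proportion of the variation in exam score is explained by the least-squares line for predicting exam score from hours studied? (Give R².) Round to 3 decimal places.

0.878

n = 9, Σx = 77.9, Σy = 803, Σxy = 7386.4, Σx² = 737.81, Σy² = 75051
Sxx = Σx² − (Σx)²/n = 737.81 − 674.267778 = 63.542222
Sxy = Σxy − (Σx)(Σy)/n = 7386.4 − 6950.411111 = 435.988889
Syy = Σy² − (Σy)²/n = 75051 − 71645.444444 = 3405.555556
R² = Sxy²/(Sxx·Syy) = (435.988889)²/(63.542222·3405.555556) = 0.878416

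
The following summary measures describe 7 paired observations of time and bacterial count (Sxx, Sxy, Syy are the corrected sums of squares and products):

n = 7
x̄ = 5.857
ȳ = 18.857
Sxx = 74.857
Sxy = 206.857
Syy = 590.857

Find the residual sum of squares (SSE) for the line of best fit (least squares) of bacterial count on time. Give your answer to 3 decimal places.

b = Sxy/Sxx = 206.857/74.857 = 2.763362
SSE = Syy − b·Sxy = 590.857 − 2.763362·206.857 = 19.236197

19.236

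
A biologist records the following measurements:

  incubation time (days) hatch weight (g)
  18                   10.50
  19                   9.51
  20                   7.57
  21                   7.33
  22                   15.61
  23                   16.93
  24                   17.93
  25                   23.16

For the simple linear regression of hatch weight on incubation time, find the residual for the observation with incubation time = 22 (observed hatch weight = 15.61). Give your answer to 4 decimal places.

n = 8, Σx = 172, Σy = 108.54, Σxy = 2417.15, Σx² = 3740
Sxx = Σx² − (Σx)²/n = 3740 − 3698 = 42
Sxy = Σxy − (Σx)(Σy)/n = 2417.15 − 2333.61 = 83.54
b = Sxy/Sxx = 83.54/42 = 1.989048
a = ȳ − b·x̄ = 13.5675 − 1.989048·21.5 = -29.197024
ŷ(22) = -29.197024 + 1.989048·22 = 14.562024
residual = y − ŷ = 15.61 − 14.562024 = 1.047976

1.0480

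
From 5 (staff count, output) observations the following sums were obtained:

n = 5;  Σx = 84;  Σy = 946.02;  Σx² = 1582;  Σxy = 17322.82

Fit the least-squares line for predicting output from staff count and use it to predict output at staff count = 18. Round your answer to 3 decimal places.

Sxx = Σx² − (Σx)²/n = 1582 − 1411.2 = 170.8
Sxy = Σxy − (Σx)(Σy)/n = 17322.82 − 15893.136 = 1429.684
b = Sxy/Sxx = 1429.684/170.8 = 8.370515
a = ȳ − b·x̄ = 189.204 − 8.370515·16.8 = 48.579344
ŷ(18) = a + b·18 = 48.579344 + 8.370515·18 = 199.248618

199.249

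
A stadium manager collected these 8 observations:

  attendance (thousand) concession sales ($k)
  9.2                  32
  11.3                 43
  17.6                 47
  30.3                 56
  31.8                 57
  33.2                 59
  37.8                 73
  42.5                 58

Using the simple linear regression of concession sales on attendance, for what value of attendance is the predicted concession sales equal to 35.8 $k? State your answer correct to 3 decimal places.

n = 8, Σx = 213.7, Σy = 425, Σxy = 12300.1, Σx² = 6788.75
Sxx = Σx² − (Σx)²/n = 6788.75 − 5708.46125 = 1080.28875
Sxy = Σxy − (Σx)(Σy)/n = 12300.1 − 11352.8125 = 947.2875
b = Sxy/Sxx = 947.2875/1080.28875 = 0.876884
a = ȳ − b·x̄ = 53.125 − 0.876884·26.7125 = 29.701247
Set a + b·x = 35.8: x = (35.8 − 29.701247) / 0.876884 = 6.955032

6.955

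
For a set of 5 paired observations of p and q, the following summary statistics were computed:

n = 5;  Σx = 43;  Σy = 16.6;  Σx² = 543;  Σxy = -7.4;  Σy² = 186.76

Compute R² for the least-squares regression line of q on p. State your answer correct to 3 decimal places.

Sxx = Σx² − (Σx)²/n = 543 − 369.8 = 173.2
Sxy = Σxy − (Σx)(Σy)/n = -7.4 − 142.76 = -150.16
Syy = Σy² − (Σy)²/n = 186.76 − 55.112 = 131.648
R² = Sxy²/(Sxx·Syy) = (-150.16)²/(173.2·131.648) = 0.988886

0.989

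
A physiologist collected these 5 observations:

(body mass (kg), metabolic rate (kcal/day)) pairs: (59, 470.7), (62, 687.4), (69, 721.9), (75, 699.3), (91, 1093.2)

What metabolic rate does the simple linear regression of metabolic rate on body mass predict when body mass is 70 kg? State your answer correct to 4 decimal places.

714.6838

n = 5, Σx = 356, Σy = 3672.5, Σxy = 272129.9, Σx² = 25992
Sxx = Σx² − (Σx)²/n = 25992 − 25347.2 = 644.8
Sxy = Σxy − (Σx)(Σy)/n = 272129.9 − 261482 = 10647.9
b = Sxy/Sxx = 10647.9/644.8 = 16.513493
a = ȳ − b·x̄ = 734.5 − 16.513493·71.2 = -441.260670
ŷ(70) = a + b·70 = -441.260670 + 16.513493·70 = 714.683809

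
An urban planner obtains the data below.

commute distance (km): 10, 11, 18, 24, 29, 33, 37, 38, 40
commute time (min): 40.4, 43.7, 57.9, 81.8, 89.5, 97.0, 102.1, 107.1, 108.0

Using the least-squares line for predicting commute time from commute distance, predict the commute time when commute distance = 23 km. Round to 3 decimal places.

n = 9, Σx = 240, Σy = 727.5, Σxy = 21854.1, Σx² = 7464
Sxx = Σx² − (Σx)²/n = 7464 − 6400 = 1064
Sxy = Σxy − (Σx)(Σy)/n = 21854.1 − 19400 = 2454.1
b = Sxy/Sxx = 2454.1/1064 = 2.306485
a = ȳ − b·x̄ = 80.833333 − 2.306485·26.666667 = 19.327068
ŷ(23) = a + b·23 = 19.327068 + 2.306485·23 = 72.376222

72.376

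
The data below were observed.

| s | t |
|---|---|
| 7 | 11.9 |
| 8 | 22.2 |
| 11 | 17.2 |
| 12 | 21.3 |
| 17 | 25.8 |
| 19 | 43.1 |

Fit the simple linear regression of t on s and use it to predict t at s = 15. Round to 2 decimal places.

n = 6, Σx = 74, Σy = 141.5, Σxy = 1963.2, Σx² = 1028
Sxx = Σx² − (Σx)²/n = 1028 − 912.666667 = 115.333333
Sxy = Σxy − (Σx)(Σy)/n = 1963.2 − 1745.166667 = 218.033333
b = Sxy/Sxx = 218.033333/115.333333 = 1.890462
a = ȳ − b·x̄ = 23.583333 − 1.890462·12.333333 = 0.267630
ŷ(15) = a + b·15 = 0.267630 + 1.890462·15 = 28.624566

28.62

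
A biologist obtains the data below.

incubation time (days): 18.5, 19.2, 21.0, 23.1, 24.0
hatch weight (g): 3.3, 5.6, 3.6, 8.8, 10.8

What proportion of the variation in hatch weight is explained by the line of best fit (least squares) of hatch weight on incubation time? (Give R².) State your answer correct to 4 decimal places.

n = 5, Σx = 105.8, Σy = 32.1, Σxy = 706.65, Σx² = 2261.5, Σy² = 249.29
Sxx = Σx² − (Σx)²/n = 2261.5 − 2238.728 = 22.772
Sxy = Σxy − (Σx)(Σy)/n = 706.65 − 679.236 = 27.414
Syy = Σy² − (Σy)²/n = 249.29 − 206.082 = 43.208
R² = Sxy²/(Sxx·Syy) = (27.414)²/(22.772·43.208) = 0.763800

0.7638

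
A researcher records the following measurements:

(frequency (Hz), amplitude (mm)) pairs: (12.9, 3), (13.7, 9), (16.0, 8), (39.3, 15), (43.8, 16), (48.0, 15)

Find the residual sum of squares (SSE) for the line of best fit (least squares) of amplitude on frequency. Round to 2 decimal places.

n = 6, Σx = 173.7, Σy = 66, Σxy = 2300.3, Σx² = 6377.03, Σy² = 860
Sxx = Σx² − (Σx)²/n = 6377.03 − 5028.615 = 1348.415
Sxy = Σxy − (Σx)(Σy)/n = 2300.3 − 1910.7 = 389.6
Syy = Σy² − (Σy)²/n = 860 − 726 = 134
b = Sxy/Sxx = 389.6/1348.415 = 0.288932
SSE = Syy − b·Sxy = 134 − 0.288932·389.6 = 21.432163

21.43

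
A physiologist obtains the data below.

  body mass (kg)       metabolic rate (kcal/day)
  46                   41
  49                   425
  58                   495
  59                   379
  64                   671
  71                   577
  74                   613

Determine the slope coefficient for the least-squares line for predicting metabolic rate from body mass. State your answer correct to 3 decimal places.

16.092

n = 7, Σx = 421, Σy = 3201, Σxy = 203055, Σx² = 25975
Sxx = Σx² − (Σx)²/n = 25975 − 25320.142857 = 654.857143
Sxy = Σxy − (Σx)(Σy)/n = 203055 − 192517.285714 = 10537.714286
b = Sxy/Sxx = 10537.714286/654.857143 = 16.091623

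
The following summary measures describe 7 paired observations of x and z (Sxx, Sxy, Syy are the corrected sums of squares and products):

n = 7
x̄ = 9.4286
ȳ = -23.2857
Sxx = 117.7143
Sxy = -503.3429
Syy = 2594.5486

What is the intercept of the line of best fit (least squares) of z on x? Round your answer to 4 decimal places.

b = Sxy/Sxx = -503.3429/117.7143 = -4.275971
a = ȳ − b·x̄ = -23.2857 − (-4.275971)·9.4286 = 17.030718

17.0307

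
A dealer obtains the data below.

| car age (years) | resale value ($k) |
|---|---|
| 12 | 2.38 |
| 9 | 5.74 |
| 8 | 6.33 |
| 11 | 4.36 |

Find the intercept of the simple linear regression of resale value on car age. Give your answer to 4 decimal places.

13.9825

n = 4, Σx = 40, Σy = 18.81, Σxy = 178.82, Σx² = 410
Sxx = Σx² − (Σx)²/n = 410 − 400 = 10
Sxy = Σxy − (Σx)(Σy)/n = 178.82 − 188.1 = -9.28
b = Sxy/Sxx = -9.28/10 = -0.928
a = ȳ − b·x̄ = 4.7025 − (-0.928)·10 = 13.9825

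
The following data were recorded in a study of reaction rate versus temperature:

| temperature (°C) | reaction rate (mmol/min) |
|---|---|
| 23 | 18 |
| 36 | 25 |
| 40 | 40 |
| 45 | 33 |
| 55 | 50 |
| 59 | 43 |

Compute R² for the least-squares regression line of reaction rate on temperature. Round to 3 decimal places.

0.802

n = 6, Σx = 258, Σy = 209, Σxy = 9686, Σx² = 11956, Σy² = 7987
Sxx = Σx² − (Σx)²/n = 11956 − 11094 = 862
Sxy = Σxy − (Σx)(Σy)/n = 9686 − 8987 = 699
Syy = Σy² − (Σy)²/n = 7987 − 7280.166667 = 706.833333
R² = Sxy²/(Sxx·Syy) = (699)²/(862·706.833333) = 0.801918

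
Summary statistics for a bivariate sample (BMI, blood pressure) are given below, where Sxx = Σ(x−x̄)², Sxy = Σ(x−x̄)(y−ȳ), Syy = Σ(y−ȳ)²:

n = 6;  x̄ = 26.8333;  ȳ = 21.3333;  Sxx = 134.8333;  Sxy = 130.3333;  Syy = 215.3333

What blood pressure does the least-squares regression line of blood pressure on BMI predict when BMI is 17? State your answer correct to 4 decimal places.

11.8282

b = Sxy/Sxx = 130.3333/134.8333 = 0.966625
a = ȳ − b·x̄ = 21.3333 − 0.966625·26.8333 = -4.604451
ŷ(17) = a + b·17 = -4.604451 + 0.966625·17 = 11.828182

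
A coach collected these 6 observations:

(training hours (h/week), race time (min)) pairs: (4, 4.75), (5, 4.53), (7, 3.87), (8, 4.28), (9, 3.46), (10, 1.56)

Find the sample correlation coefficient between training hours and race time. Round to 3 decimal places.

n = 6, Σx = 43, Σy = 22.45, Σxy = 149.72, Σx² = 335, Σy² = 90.7839
Sxx = Σx² − (Σx)²/n = 335 − 308.166667 = 26.833333
Sxy = Σxy − (Σx)(Σy)/n = 149.72 − 160.891667 = -11.171667
Syy = Σy² − (Σy)²/n = 90.7839 − 84.000417 = 6.783483
r = Sxy/√(Sxx·Syy) = -11.171667/√(182.023469) = -11.171667/13.491607 = -0.828046

-0.828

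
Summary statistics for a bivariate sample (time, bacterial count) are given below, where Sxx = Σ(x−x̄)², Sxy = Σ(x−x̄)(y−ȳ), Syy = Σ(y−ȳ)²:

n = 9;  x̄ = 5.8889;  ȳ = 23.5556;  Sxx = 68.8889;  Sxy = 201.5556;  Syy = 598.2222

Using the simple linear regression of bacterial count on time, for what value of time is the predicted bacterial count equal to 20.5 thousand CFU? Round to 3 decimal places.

4.845

b = Sxy/Sxx = 201.5556/68.8889 = 2.925807
a = ȳ − b·x̄ = 23.5556 − 2.925807·5.8889 = 6.325817
Set a + b·x = 20.5: x = (20.5 − 6.325817) / 2.925807 = 4.844538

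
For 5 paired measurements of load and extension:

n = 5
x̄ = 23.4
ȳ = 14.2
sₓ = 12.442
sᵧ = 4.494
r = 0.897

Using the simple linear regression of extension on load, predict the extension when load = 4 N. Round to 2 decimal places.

7.91

b = r · sᵧ/sₓ = 0.897 · 4.494/12.442 = 0.323993
a = ȳ − b·x̄ = 14.2 − 0.323993·23.4 = 6.618569
ŷ(4) = a + b·4 = 6.618569 + 0.323993·4 = 7.914540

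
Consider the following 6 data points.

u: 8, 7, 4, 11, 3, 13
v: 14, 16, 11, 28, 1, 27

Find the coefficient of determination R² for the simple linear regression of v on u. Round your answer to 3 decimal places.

0.888

n = 6, Σx = 46, Σy = 97, Σxy = 930, Σx² = 428, Σy² = 2087
Sxx = Σx² − (Σx)²/n = 428 − 352.666667 = 75.333333
Sxy = Σxy − (Σx)(Σy)/n = 930 − 743.666667 = 186.333333
Syy = Σy² − (Σy)²/n = 2087 − 1568.166667 = 518.833333
R² = Sxy²/(Sxx·Syy) = (186.333333)²/(75.333333·518.833333) = 0.888313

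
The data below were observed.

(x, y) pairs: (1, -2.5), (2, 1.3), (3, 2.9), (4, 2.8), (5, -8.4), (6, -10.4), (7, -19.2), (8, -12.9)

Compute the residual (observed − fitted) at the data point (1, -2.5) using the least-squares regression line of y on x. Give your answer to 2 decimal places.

n = 8, Σx = 36, Σy = -46.4, Σxy = -322, Σx² = 204
Sxx = Σx² − (Σx)²/n = 204 − 162 = 42
Sxy = Σxy − (Σx)(Σy)/n = -322 − (-208.8) = -113.2
b = Sxy/Sxx = -113.2/42 = -2.695238
a = ȳ − b·x̄ = -5.8 − (-2.695238)·4.5 = 6.328571
ŷ(1) = 6.328571 + (-2.695238)·1 = 3.633333
residual = y − ŷ = -2.5 − 3.633333 = -6.133333

-6.13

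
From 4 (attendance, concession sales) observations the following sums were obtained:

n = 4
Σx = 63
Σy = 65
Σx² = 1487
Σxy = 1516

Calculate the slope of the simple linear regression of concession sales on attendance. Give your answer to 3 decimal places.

Sxx = Σx² − (Σx)²/n = 1487 − 992.25 = 494.75
Sxy = Σxy − (Σx)(Σy)/n = 1516 − 1023.75 = 492.25
b = Sxy/Sxx = 492.25/494.75 = 0.994947

0.995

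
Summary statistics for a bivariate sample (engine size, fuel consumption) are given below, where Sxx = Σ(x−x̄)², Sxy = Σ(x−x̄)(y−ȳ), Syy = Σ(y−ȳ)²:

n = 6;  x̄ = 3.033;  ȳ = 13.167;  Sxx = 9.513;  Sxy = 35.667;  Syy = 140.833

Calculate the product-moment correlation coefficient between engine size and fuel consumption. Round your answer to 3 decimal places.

0.974

r = Sxy/√(Sxx·Syy) = 35.667/√(1339.744329) = 35.667/36.602518 = 0.974441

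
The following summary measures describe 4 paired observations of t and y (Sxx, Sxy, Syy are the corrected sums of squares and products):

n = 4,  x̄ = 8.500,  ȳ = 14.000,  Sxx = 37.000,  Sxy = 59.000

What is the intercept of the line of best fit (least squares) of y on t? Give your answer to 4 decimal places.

b = Sxy/Sxx = 59/37 = 1.594595
a = ȳ − b·x̄ = 14 − 1.594595·8.5 = 0.445946

0.4459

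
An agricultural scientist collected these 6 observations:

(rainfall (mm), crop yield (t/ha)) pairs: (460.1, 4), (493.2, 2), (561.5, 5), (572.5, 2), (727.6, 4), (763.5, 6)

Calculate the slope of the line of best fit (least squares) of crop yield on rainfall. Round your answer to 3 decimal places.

0.007

n = 6, Σx = 3578.4, Σy = 23, Σxy = 14270.7, Σx² = 2210310.76
Sxx = Σx² − (Σx)²/n = 2210310.76 − 2134157.76 = 76153
Sxy = Σxy − (Σx)(Σy)/n = 14270.7 − 13717.2 = 553.5
b = Sxy/Sxx = 553.5/76153 = 0.007268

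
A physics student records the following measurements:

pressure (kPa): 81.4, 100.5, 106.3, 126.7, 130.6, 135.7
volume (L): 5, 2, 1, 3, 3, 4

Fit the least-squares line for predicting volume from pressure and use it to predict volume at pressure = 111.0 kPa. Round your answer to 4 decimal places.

n = 6, Σx = 681.2, Σy = 18, Σxy = 2029, Σx² = 79549.64
Sxx = Σx² − (Σx)²/n = 79549.64 − 77338.906667 = 2210.733333
Sxy = Σxy − (Σx)(Σy)/n = 2029 − 2043.6 = -14.6
b = Sxy/Sxx = -14.6/2210.733333 = -0.006604
a = ȳ − b·x̄ = 3 − (-0.006604)·113.533333 = 3.749790
ŷ(111.0) = a + b·111.0 = 3.749790 + (-0.006604)·111 = 3.016730

3.0167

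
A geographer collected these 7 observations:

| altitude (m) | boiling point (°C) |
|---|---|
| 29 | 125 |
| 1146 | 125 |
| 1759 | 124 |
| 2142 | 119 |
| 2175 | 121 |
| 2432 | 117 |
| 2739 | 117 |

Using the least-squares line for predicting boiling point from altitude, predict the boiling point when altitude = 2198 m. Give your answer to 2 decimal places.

n = 7, Σx = 12422, Σy = 848, Σxy = 1488071, Σx² = 27143772
Sxx = Σx² − (Σx)²/n = 27143772 − 22043726.285714 = 5100045.714286
Sxy = Σxy − (Σx)(Σy)/n = 1488071 − 1504836.571429 = -16765.571429
b = Sxy/Sxx = -16765.571429/5100045.714286 = -0.003287
a = ȳ − b·x̄ = 121.142857 − (-0.003287)·1774.571429 = 126.976472
ŷ(2198) = a + b·2198 = 126.976472 + (-0.003287)·2198 = 119.750905

119.75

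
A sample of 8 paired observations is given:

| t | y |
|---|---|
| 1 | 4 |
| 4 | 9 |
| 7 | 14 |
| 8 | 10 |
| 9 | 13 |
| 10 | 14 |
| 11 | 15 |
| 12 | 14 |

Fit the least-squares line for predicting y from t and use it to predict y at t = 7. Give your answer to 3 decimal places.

10.940

n = 8, Σx = 62, Σy = 93, Σxy = 808, Σx² = 576
Sxx = Σx² − (Σx)²/n = 576 − 480.5 = 95.5
Sxy = Σxy − (Σx)(Σy)/n = 808 − 720.75 = 87.25
b = Sxy/Sxx = 87.25/95.5 = 0.913613
a = ȳ − b·x̄ = 11.625 − 0.913613·7.75 = 4.544503
ŷ(7) = a + b·7 = 4.544503 + 0.913613·7 = 10.939791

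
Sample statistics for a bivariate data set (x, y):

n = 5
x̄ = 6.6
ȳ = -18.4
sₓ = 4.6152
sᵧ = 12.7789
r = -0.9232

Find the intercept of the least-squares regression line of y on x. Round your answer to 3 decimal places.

b = r · sᵧ/sₓ = -0.9232 · 12.7789/4.6152 = -2.556223
a = ȳ − b·x̄ = -18.4 − (-2.556223)·6.6 = -1.528928

-1.529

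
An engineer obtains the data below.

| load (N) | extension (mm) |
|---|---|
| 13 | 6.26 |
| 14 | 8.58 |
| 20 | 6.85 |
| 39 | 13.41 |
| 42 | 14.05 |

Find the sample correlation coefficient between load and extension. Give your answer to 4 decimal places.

0.9479

n = 5, Σx = 128, Σy = 49.15, Σxy = 1451.59, Σx² = 4050, Σy² = 536.9571
Sxx = Σx² − (Σx)²/n = 4050 − 3276.8 = 773.2
Sxy = Σxy − (Σx)(Σy)/n = 1451.59 − 1258.24 = 193.35
Syy = Σy² − (Σy)²/n = 536.9571 − 483.1445 = 53.8126
r = Sxy/√(Sxx·Syy) = 193.35/√(41607.90232) = 193.35/203.980152 = 0.947886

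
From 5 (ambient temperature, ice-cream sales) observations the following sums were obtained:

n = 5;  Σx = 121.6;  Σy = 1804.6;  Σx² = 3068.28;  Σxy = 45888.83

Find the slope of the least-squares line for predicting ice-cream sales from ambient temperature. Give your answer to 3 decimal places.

Sxx = Σx² − (Σx)²/n = 3068.28 − 2957.312 = 110.968
Sxy = Σxy − (Σx)(Σy)/n = 45888.83 − 43887.872 = 2000.958
b = Sxy/Sxx = 2000.958/110.968 = 18.031847

18.032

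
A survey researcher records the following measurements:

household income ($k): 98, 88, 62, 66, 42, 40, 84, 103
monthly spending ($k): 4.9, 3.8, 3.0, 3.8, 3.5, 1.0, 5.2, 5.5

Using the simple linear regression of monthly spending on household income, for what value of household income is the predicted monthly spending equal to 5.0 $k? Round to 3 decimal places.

n = 8, Σx = 583, Σy = 30.7, Σxy = 2441.7, Σx² = 46577
Sxx = Σx² − (Σx)²/n = 46577 − 42486.125 = 4090.875
Sxy = Σxy − (Σx)(Σy)/n = 2441.7 − 2237.2625 = 204.4375
b = Sxy/Sxx = 204.4375/4090.875 = 0.049974
a = ȳ − b·x̄ = 3.8375 − 0.049974·72.875 = 0.195643
Set a + b·x = 5.0: x = (5.0 − 0.195643) / 0.049974 = 96.137083

96.137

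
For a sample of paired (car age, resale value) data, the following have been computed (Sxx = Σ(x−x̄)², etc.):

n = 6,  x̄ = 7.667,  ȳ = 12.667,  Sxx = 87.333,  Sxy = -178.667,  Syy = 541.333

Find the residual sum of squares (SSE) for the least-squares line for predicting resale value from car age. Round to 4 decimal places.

175.8137

b = Sxy/Sxx = -178.667/87.333 = -2.045813
SSE = Syy − b·Sxy = 541.333 − (-2.045813)·(-178.667) = 175.813702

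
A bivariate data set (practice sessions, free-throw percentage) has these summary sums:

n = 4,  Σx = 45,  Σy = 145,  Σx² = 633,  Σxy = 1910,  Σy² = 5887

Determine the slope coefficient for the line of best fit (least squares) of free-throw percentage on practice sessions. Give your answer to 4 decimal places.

Sxx = Σx² − (Σx)²/n = 633 − 506.25 = 126.75
Sxy = Σxy − (Σx)(Σy)/n = 1910 − 1631.25 = 278.75
b = Sxy/Sxx = 278.75/126.75 = 2.199211

2.1992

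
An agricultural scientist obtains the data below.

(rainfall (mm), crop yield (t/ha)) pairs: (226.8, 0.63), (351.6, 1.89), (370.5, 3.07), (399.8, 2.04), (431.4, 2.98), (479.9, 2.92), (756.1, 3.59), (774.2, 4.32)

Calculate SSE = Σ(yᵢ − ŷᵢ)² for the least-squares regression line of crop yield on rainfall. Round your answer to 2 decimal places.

2.16

n = 8, Σx = 3790.3, Σy = 21.44, Σxy = 11506.258, Σx² = 2059653.91, Σy² = 66.5128
Sxx = Σx² − (Σx)²/n = 2059653.91 − 1795796.76125 = 263857.14875
Sxy = Σxy − (Σx)(Σy)/n = 11506.258 − 10158.004 = 1348.254
Syy = Σy² − (Σy)²/n = 66.5128 − 57.4592 = 9.0536
b = Sxy/Sxx = 1348.254/263857.14875 = 0.005110
SSE = Syy − b·Sxy = 9.0536 − 0.005110·1348.254 = 2.164308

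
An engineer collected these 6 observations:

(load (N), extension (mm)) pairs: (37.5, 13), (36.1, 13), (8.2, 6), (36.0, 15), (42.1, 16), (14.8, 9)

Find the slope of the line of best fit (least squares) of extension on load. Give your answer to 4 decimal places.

0.2623

n = 6, Σx = 174.7, Σy = 72, Σxy = 2352.8, Σx² = 6064.15
Sxx = Σx² − (Σx)²/n = 6064.15 − 5086.681667 = 977.468333
Sxy = Σxy − (Σx)(Σy)/n = 2352.8 − 2096.4 = 256.4
b = Sxy/Sxx = 256.4/977.468333 = 0.262310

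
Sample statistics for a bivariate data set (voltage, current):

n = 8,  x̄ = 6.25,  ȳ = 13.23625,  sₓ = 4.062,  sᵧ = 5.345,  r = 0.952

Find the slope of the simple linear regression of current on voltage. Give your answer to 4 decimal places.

b = r · sᵧ/sₓ = 0.952 · 5.345/4.062 = 1.252693

1.2527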